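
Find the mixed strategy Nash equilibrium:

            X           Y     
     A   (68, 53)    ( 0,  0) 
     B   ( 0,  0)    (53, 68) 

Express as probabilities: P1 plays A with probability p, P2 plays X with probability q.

p = 0.562, q = 0.438

Work:
Find probabilities that make opponent indifferent:
P2 chooses q to make P1 indifferent between A and B
P1 chooses p to make P2 indifferent between X and Y
Mixed NE: P1 plays (A: 0.562, B: 0.438), P2 plays (X: 0.438, Y: 0.562)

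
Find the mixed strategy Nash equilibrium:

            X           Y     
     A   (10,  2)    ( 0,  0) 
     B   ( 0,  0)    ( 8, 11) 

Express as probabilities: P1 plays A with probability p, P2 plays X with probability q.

p = 0.8462, q = 0.4444

Work:
Find probabilities that make opponent indifferent:
P2 chooses q to make P1 indifferent between A and B
P1 chooses p to make P2 indifferent between X and Y
Mixed NE: P1 plays (A: 0.8462, B: 0.1538), P2 plays (X: 0.4444, Y: 0.5556)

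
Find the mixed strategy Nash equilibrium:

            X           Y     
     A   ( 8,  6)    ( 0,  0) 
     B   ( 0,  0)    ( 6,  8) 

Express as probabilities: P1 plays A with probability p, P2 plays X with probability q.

p = 0.5714, q = 0.4286

Work:
Find probabilities that make opponent indifferent:
P2 chooses q to make P1 indifferent between A and B
P1 chooses p to make P2 indifferent between X and Y
Mixed NE: P1 plays (A: 0.5714, B: 0.4286), P2 plays (X: 0.4286, Y: 0.5714)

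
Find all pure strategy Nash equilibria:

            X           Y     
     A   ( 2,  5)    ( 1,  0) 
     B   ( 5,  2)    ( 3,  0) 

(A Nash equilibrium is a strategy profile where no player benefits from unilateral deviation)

Nash equilibrium: (B, X)

Work:
Best responses:
  P1 vs X: payoffs [2, 5] → best response B (payoff 5)
  P1 vs Y: payoffs [1, 3] → best response B (payoff 3)
  P2 vs A: payoffs [5, 0] → best response X (payoff 5)
  P2 vs B: payoffs [2, 0] → best response X (payoff 2)
Mutual best responses: (B,X) → Nash equilibria.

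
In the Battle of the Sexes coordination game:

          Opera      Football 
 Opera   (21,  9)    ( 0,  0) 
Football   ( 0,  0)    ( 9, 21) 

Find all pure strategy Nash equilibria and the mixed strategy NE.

Pure NE: (Opera, Opera) and (Football, Football); Mixed NE: p = 0.7, q = 0.3

Work:
Check pure NE:
(Opera, Opera): (21, 9) - no unilateral deviation beneficial
(Football, Football): (9, 21) - no unilateral deviation beneficial
Mixed NE: P1 plays Opera with p = 0.7, P2 plays Opera with q = 0.3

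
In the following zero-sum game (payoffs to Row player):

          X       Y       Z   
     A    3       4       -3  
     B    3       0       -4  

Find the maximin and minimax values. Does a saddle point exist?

Maximin = -3, Minimax = -3, Saddle: True

Work:
Row minimums: [-3, -4] → maximin = -3
Column maximums: [3, 4, -3] → minimax = -3
Saddle point exists! Game value = -3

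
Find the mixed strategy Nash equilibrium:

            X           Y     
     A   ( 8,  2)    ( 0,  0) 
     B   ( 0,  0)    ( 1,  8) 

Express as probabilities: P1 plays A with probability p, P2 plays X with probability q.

p = 0.8, q = 0.1111

Work:
Find probabilities that make opponent indifferent:
P2 chooses q to make P1 indifferent between A and B
P1 chooses p to make P2 indifferent between X and Y
Mixed NE: P1 plays (A: 0.8, B: 0.2), P2 plays (X: 0.1111, Y: 0.8889)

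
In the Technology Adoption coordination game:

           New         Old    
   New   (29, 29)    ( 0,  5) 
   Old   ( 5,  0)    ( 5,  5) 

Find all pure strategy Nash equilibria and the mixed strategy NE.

Pure NE: (New, New) and (Old, Old); Mixed NE: p = 0.1724, q = 0.1724

Work:
Check pure NE:
(New, New): (29, 29) - no unilateral deviation beneficial
(Old, Old): (5, 5) - no unilateral deviation beneficial
Mixed NE: P1 plays New with p = 0.1724, P2 plays New with q = 0.1724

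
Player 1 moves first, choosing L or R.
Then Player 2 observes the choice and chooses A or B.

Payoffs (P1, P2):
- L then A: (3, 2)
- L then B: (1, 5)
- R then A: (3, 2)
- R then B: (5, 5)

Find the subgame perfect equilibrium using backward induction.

P1 plays R, P2 plays B after L and B after R; Payoff (5, 5)

Work:
Backward induction:
After L: P2 chooses B → P1 gets 1
After R: P2 chooses B → P1 gets 5
P1 chooses R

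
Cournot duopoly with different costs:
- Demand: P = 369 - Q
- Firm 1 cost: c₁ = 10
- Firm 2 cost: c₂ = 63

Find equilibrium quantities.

q₁* = 137.33, q₂* = 84.33

Work:
Reaction: q₁ = (369 - 10 - q₂)/2
Reaction: q₂ = (369 - 63 - q₁)/2
Solve simultaneously:
q₁* = (369 - 2×10 + 63)/3 = 137.33
q₂* = (369 - 2×63 + 10)/3 = 84.33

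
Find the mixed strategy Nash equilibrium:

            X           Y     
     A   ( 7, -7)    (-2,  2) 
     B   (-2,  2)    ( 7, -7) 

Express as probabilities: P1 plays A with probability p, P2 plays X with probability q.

p = 0.5, q = 0.5

Work:
Find probabilities that make opponent indifferent:
P2 chooses q to make P1 indifferent between A and B
P1 chooses p to make P2 indifferent between X and Y
Mixed NE: P1 plays (A: 0.5, B: 0.5), P2 plays (X: 0.5, Y: 0.5)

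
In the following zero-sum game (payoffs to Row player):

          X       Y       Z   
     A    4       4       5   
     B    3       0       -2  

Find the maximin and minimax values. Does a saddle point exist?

Maximin = 4, Minimax = 4, Saddle: True

Work:
Row minimums: [4, -2] → maximin = 4
Column maximums: [4, 4, 5] → minimax = 4
Saddle point exists! Game value = 4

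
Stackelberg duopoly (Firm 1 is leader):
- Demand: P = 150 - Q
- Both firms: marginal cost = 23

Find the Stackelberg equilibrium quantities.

q₁* (leader) = 63.5, q₂* (follower) = 31.75

Work:
Follower's reaction: q₂ = (a - c - q₁)/2
Leader substitutes: π₁ = q₁·(a - q₁ - (a-c-q₁)/2 - c)
FOC: q₁* = (150 - 23)/2 = 63.50
Then: q₂* = (150 - 23 - 63.5)/2 = 31.75
Leader has first-mover advantage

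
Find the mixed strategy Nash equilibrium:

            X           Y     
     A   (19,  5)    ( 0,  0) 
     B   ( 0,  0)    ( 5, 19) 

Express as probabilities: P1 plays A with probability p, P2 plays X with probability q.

p = 0.7917, q = 0.2083

Work:
Find probabilities that make opponent indifferent:
P2 chooses q to make P1 indifferent between A and B
P1 chooses p to make P2 indifferent between X and Y
Mixed NE: P1 plays (A: 0.7917, B: 0.2083), P2 plays (X: 0.2083, Y: 0.7917)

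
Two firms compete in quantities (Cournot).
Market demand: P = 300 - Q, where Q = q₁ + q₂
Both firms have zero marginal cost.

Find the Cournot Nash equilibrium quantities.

q₁* = q₂* = 100.0; P* = 100.0

Work:
Profit: π_i = P·q_i = (a - q_i - q_j)·q_i
FOC: ∂π_i/∂q_i = a - 2q_i - q_j = 0
Reaction function: q_i = (300 - q_j)/2
Symmetry: q* = 300/3 = 100.0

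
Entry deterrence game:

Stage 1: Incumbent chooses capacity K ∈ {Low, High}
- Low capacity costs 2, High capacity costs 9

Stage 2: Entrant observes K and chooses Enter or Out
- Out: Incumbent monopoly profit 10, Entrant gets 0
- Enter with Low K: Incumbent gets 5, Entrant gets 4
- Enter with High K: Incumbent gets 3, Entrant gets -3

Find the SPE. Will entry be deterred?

SPE: (Low, Enter|Low, Out|High); Entry not deterred. Incumbent net profit = 3, Entrant gets 4

Work:
After Low K: Entrant enters (4 > 0)
After High K: Entrant stays out (-3 < 0)
Incumbent: Low → 5−2=3, High → 10−9=1
Incumbent chooses Low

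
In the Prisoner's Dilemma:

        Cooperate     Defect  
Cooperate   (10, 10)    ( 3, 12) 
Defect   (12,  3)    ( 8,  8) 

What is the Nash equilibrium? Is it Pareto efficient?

(Defect, Defect) is NE; not Pareto efficient

Work:
Defect dominates Cooperate for both players:
If P2 cooperates: Defect (12) > Cooperate (10)
If P2 defects: Defect (8) > Cooperate (3)
NE: (Defect, Defect) with payoff (8, 8)
But (Cooperate, Cooperate) = (10, 10) Pareto dominates (8, 8)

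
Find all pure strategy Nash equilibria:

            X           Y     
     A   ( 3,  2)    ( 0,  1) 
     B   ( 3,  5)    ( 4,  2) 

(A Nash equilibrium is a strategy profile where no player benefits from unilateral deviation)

Nash equilibrium: (A, X), (B, X)

Work:
Best responses:
  P1 vs X: payoffs [3, 3] → best response A/B (payoff 3)
  P1 vs Y: payoffs [0, 4] → best response B (payoff 4)
  P2 vs A: payoffs [2, 1] → best response X (payoff 2)
  P2 vs B: payoffs [5, 2] → best response X (payoff 5)
Mutual best responses: (A,X), (B,X) → Nash equilibria.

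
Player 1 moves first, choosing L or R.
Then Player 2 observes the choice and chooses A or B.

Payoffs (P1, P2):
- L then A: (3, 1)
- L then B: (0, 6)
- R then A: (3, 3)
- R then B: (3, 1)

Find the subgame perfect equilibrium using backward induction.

P1 plays R, P2 plays B after L and A after R; Payoff (3, 3)

Work:
Backward induction:
After L: P2 chooses B → P1 gets 0
After R: P2 chooses A → P1 gets 3
P1 chooses R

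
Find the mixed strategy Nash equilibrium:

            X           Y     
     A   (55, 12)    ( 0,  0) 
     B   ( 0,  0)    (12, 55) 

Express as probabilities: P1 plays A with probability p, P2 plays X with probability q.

p = 0.8209, q = 0.1791

Work:
Find probabilities that make opponent indifferent:
P2 chooses q to make P1 indifferent between A and B
P1 chooses p to make P2 indifferent between X and Y
Mixed NE: P1 plays (A: 0.8209, B: 0.1791), P2 plays (X: 0.1791, Y: 0.8209)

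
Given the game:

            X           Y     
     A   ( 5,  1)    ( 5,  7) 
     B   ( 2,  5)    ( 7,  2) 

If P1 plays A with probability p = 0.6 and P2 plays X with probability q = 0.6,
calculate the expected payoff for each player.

E[P1] = 4.6, E[P2] = 3.56

Work:
E[P1] = p·q·π₁(A,X) + p·(1-q)·π₁(A,Y) + (1-p)·q·π₁(B,X) + (1-p)·(1-q)·π₁(B,Y)
= 0.6·0.6·5 + 0.6·0.4·5 + 0.4·0.6·2 + 0.4·0.4·7
= 4.6

E[P2] = 3.56 (similar calculation)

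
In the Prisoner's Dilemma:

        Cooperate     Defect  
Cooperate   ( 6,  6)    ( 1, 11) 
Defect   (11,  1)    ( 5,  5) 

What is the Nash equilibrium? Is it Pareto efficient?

(Defect, Defect) is NE; not Pareto efficient

Work:
Defect dominates Cooperate for both players:
If P2 cooperates: Defect (11) > Cooperate (6)
If P2 defects: Defect (5) > Cooperate (1)
NE: (Defect, Defect) with payoff (5, 5)
But (Cooperate, Cooperate) = (6, 6) Pareto dominates (5, 5)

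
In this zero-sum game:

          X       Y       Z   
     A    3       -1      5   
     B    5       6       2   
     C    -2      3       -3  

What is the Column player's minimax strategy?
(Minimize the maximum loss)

Column should play X or Z (all achieve the minimum), value = 5

Work:
Column player minimizes Row's maximum payoff:
Column X: max payoff to Row = 5
Column Y: max payoff to Row = 6
Column Z: max payoff to Row = 5
Minimum is 5, achieved by columns X, Z (tied).
Each of X or Z is a minimax strategy.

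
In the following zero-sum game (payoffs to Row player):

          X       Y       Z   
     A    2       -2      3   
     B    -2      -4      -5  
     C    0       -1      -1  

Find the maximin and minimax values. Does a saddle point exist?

Maximin = -1, Minimax = -1, Saddle: True

Work:
Row minimums: [-2, -5, -1] → maximin = -1
Column maximums: [2, -1, 3] → minimax = -1
Saddle point exists! Game value = -1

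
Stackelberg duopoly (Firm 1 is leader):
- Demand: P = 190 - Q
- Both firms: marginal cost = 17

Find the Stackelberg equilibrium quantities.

q₁* (leader) = 86.5, q₂* (follower) = 43.25

Work:
Follower's reaction: q₂ = (a - c - q₁)/2
Leader substitutes: π₁ = q₁·(a - q₁ - (a-c-q₁)/2 - c)
FOC: q₁* = (190 - 17)/2 = 86.50
Then: q₂* = (190 - 17 - 86.5)/2 = 43.25
Leader has first-mover advantage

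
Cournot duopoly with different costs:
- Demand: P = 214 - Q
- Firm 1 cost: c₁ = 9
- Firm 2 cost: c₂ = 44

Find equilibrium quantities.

q₁* = 80.0, q₂* = 45.0

Work:
Reaction: q₁ = (214 - 9 - q₂)/2
Reaction: q₂ = (214 - 44 - q₁)/2
Solve simultaneously:
q₁* = (214 - 2×9 + 44)/3 = 80.0
q₂* = (214 - 2×44 + 9)/3 = 45.0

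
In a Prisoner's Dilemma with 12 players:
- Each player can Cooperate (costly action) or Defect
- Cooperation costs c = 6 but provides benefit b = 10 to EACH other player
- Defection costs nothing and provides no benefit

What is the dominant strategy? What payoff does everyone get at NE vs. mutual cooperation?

Dominant: Defect; NE payoff = 0; Coop payoff = 104

Work:
Defect dominates (saves cost c = 6, benefit to others is external)
NE: All defect → everyone gets 0
If all cooperate: each receives (11)×10 - 6 = 104
Social dilemma: 104 > 0 but NE gives 0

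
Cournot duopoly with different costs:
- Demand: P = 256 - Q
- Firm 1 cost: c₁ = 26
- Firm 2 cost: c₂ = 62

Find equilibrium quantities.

q₁* = 88.67, q₂* = 52.67

Work:
Reaction: q₁ = (256 - 26 - q₂)/2
Reaction: q₂ = (256 - 62 - q₁)/2
Solve simultaneously:
q₁* = (256 - 2×26 + 62)/3 = 88.67
q₂* = (256 - 2×62 + 26)/3 = 52.67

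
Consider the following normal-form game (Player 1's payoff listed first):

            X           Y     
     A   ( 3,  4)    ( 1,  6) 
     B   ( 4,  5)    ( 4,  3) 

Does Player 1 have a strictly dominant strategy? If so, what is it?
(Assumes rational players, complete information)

Yes, Player 1's strictly dominant strategy is B

Work:
A strategy strictly dominates another if it gives a strictly higher payoff against every opponent action. Compare each pair of P1's strategies column-by-column:
  A vs B: [3 vs 4, 1 vs 4] → A does not strictly dominate B (column X: 3 ≤ 4)
  B vs A: [4 vs 3, 4 vs 1] → B strictly dominates A
B strictly dominates every other strategy → strictly dominant.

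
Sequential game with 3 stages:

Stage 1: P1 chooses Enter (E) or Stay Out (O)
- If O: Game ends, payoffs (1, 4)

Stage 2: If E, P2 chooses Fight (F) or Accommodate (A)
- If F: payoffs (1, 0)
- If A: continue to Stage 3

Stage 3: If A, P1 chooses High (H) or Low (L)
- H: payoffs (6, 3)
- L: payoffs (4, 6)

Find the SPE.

SPE: (E, A, H); Outcome (6, 3)

Work:
Stage 3: P1 chooses H (6 vs 4)
Stage 2: P2: F->0, A->3 (anticipating H). Choose A
Stage 1: P1: O->1, E->6 (anticipating A, H). Choose E
SPE path: E -> A -> H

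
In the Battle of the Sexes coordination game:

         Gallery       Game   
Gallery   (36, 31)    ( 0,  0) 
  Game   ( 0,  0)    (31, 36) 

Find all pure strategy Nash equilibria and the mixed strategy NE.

Pure NE: (Gallery, Gallery) and (Game, Game); Mixed NE: p = 0.5373, q = 0.4627

Work:
Check pure NE:
(Gallery, Gallery): (36, 31) - no unilateral deviation beneficial
(Game, Game): (31, 36) - no unilateral deviation beneficial
Mixed NE: P1 plays Gallery with p = 0.5373, P2 plays Gallery with q = 0.4627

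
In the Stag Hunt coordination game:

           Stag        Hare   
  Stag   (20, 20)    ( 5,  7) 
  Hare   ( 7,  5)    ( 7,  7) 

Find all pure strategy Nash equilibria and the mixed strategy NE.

Pure NE: (Stag, Stag) and (Hare, Hare); Mixed NE: p = 0.1333, q = 0.1333

Work:
Check pure NE:
(Stag, Stag): (20, 20) - no unilateral deviation beneficial
(Hare, Hare): (7, 7) - no unilateral deviation beneficial
Mixed NE: P1 plays Stag with p = 0.1333, P2 plays Stag with q = 0.1333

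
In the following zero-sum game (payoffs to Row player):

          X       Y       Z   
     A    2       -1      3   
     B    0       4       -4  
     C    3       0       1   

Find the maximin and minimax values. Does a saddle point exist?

Maximin = 0, Minimax = 3, Saddle: False

Work:
Row minimums: [-1, -4, 0] → maximin = 0
Column maximums: [3, 4, 3] → minimax = 3
No saddle point (maximin ≠ minimax). Mixed strategy needed.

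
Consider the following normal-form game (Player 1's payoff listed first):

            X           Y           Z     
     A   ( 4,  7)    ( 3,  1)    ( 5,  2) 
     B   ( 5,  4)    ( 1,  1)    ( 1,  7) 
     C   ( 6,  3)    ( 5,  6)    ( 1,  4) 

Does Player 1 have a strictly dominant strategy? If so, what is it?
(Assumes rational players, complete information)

No strictly dominant strategy exists for Player 1

Work:
A strategy strictly dominates another if it gives a strictly higher payoff against every opponent action. Compare each pair of P1's strategies column-by-column:
  A vs B: [4 vs 5, 3 vs 1, 5 vs 1] → A does not strictly dominate B (column X: 4 ≤ 5)
  A vs C: [4 vs 6, 3 vs 5, 5 vs 1] → A does not strictly dominate C (column X: 4 ≤ 6)
  B vs A: [5 vs 4, 1 vs 3, 1 vs 5] → B does not strictly dominate A (column Y: 1 ≤ 3)
  B vs C: [5 vs 6, 1 vs 5, 1 vs 1] → B does not strictly dominate C (column X: 5 ≤ 6)
  C vs A: [6 vs 4, 5 vs 3, 1 vs 5] → C does not strictly dominate A (column Z: 1 ≤ 5)
  C vs B: [6 vs 5, 5 vs 1, 1 vs 1] → C does not strictly dominate B (column Z: 1 ≤ 1)
No single strategy strictly dominates all others → no strictly dominant strategy.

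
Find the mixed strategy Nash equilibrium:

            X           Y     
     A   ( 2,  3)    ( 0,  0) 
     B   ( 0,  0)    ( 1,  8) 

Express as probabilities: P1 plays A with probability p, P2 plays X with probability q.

p = 0.7273, q = 0.3333

Work:
Find probabilities that make opponent indifferent:
P2 chooses q to make P1 indifferent between A and B
P1 chooses p to make P2 indifferent between X and Y
Mixed NE: P1 plays (A: 0.7273, B: 0.2727), P2 plays (X: 0.3333, Y: 0.6667)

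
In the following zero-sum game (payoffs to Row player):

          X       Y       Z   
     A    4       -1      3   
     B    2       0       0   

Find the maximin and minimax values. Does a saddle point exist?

Maximin = 0, Minimax = 0, Saddle: True

Work:
Row minimums: [-1, 0] → maximin = 0
Column maximums: [4, 0, 3] → minimax = 0
Saddle point exists! Game value = 0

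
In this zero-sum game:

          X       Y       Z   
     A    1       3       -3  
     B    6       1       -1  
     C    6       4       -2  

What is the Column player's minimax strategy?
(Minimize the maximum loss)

Column should play Z, value = -1

Work:
Column player minimizes Row's maximum payoff:
Column X: max payoff to Row = 6
Column Y: max payoff to Row = 4
Column Z: max payoff to Row = -1
Minimum is -1, achieved by column Z.
Minimax strategy: Z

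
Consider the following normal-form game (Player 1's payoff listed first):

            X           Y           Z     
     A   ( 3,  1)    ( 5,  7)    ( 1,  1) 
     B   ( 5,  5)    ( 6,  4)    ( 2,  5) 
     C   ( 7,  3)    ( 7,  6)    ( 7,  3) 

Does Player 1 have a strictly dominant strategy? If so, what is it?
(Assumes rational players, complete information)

Yes, Player 1's strictly dominant strategy is C

Work:
A strategy strictly dominates another if it gives a strictly higher payoff against every opponent action. Compare each pair of P1's strategies column-by-column:
  A vs B: [3 vs 5, 5 vs 6, 1 vs 2] → A does not strictly dominate B (column X: 3 ≤ 5)
  A vs C: [3 vs 7, 5 vs 7, 1 vs 7] → A does not strictly dominate C (column X: 3 ≤ 7)
  B vs A: [5 vs 3, 6 vs 5, 2 vs 1] → B strictly dominates A
  B vs C: [5 vs 7, 6 vs 7, 2 vs 7] → B does not strictly dominate C (column X: 5 ≤ 7)
  C vs A: [7 vs 3, 7 vs 5, 7 vs 1] → C strictly dominates A
  C vs B: [7 vs 5, 7 vs 6, 7 vs 2] → C strictly dominates B
C strictly dominates every other strategy → strictly dominant.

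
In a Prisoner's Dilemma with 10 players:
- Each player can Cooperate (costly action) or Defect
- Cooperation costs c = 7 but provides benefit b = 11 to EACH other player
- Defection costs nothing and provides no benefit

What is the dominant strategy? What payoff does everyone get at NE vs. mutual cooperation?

Dominant: Defect; NE payoff = 0; Coop payoff = 92

Work:
Defect dominates (saves cost c = 7, benefit to others is external)
NE: All defect → everyone gets 0
If all cooperate: each receives (9)×11 - 7 = 92
Social dilemma: 92 > 0 but NE gives 0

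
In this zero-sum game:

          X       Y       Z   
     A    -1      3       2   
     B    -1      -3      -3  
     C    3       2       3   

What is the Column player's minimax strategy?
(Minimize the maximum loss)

Column should play X or Y or Z (all achieve the minimum), value = 3

Work:
Column player minimizes Row's maximum payoff:
Column X: max payoff to Row = 3
Column Y: max payoff to Row = 3
Column Z: max payoff to Row = 3
Minimum is 3, achieved by columns X, Y, Z (tied).
Each of X or Y or Z is a minimax strategy.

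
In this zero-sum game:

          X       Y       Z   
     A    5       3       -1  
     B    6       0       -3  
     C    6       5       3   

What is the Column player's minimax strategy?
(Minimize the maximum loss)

Column should play Z, value = 3

Work:
Column player minimizes Row's maximum payoff:
Column X: max payoff to Row = 6
Column Y: max payoff to Row = 5
Column Z: max payoff to Row = 3
Minimum is 3, achieved by column Z.
Minimax strategy: Z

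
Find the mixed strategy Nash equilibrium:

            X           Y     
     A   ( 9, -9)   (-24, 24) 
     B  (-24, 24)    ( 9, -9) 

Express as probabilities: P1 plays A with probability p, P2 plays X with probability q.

p = 0.5, q = 0.5

Work:
Find probabilities that make opponent indifferent:
P2 chooses q to make P1 indifferent between A and B
P1 chooses p to make P2 indifferent between X and Y
Mixed NE: P1 plays (A: 0.5, B: 0.5), P2 plays (X: 0.5, Y: 0.5)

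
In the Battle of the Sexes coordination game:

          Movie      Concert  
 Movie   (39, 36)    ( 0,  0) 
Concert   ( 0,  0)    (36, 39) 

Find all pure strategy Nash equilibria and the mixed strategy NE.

Pure NE: (Movie, Movie) and (Concert, Concert); Mixed NE: p = 0.52, q = 0.48

Work:
Check pure NE:
(Movie, Movie): (39, 36) - no unilateral deviation beneficial
(Concert, Concert): (36, 39) - no unilateral deviation beneficial
Mixed NE: P1 plays Movie with p = 0.52, P2 plays Movie with q = 0.48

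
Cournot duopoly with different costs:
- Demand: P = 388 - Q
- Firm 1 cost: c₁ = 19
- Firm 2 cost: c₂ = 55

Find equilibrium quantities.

q₁* = 135.0, q₂* = 99.0

Work:
Reaction: q₁ = (388 - 19 - q₂)/2
Reaction: q₂ = (388 - 55 - q₁)/2
Solve simultaneously:
q₁* = (388 - 2×19 + 55)/3 = 135.0
q₂* = (388 - 2×55 + 19)/3 = 99.0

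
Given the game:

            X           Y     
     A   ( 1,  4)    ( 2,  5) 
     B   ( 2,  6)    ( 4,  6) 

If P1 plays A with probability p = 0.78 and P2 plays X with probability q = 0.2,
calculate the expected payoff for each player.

E[P1] = 2.196, E[P2] = 5.064

Work:
E[P1] = p·q·π₁(A,X) + p·(1-q)·π₁(A,Y) + (1-p)·q·π₁(B,X) + (1-p)·(1-q)·π₁(B,Y)
= 0.78·0.2·1 + 0.78·0.8·2 + 0.22·0.2·2 + 0.22·0.8·4
= 2.196

E[P2] = 5.064 (similar calculation)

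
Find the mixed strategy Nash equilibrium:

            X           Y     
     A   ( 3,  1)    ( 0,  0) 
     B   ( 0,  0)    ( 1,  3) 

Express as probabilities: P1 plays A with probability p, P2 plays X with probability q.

p = 0.75, q = 0.25

Work:
Find probabilities that make opponent indifferent:
P2 chooses q to make P1 indifferent between A and B
P1 chooses p to make P2 indifferent between X and Y
Mixed NE: P1 plays (A: 0.75, B: 0.25), P2 plays (X: 0.25, Y: 0.75)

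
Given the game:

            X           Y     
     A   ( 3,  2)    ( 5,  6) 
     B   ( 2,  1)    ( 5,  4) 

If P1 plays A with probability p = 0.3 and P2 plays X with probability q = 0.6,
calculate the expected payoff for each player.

E[P1] = 3.38, E[P2] = 2.62

Work:
E[P1] = p·q·π₁(A,X) + p·(1-q)·π₁(A,Y) + (1-p)·q·π₁(B,X) + (1-p)·(1-q)·π₁(B,Y)
= 0.3·0.6·3 + 0.3·0.4·5 + 0.7·0.6·2 + 0.7·0.4·5
= 3.38

E[P2] = 2.62 (similar calculation)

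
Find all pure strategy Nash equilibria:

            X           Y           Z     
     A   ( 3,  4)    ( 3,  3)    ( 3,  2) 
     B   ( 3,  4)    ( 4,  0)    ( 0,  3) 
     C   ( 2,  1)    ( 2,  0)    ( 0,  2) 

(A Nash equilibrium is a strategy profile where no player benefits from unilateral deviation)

Nash equilibrium: (A, X), (B, X)

Work:
Best responses:
  P1 vs X: payoffs [3, 3, 2] → best response A/B (payoff 3)
  P1 vs Y: payoffs [3, 4, 2] → best response B (payoff 4)
  P1 vs Z: payoffs [3, 0, 0] → best response A (payoff 3)
  P2 vs A: payoffs [4, 3, 2] → best response X (payoff 4)
  P2 vs B: payoffs [4, 0, 3] → best response X (payoff 4)
  P2 vs C: payoffs [1, 0, 2] → best response Z (payoff 2)
Mutual best responses: (A,X), (B,X) → Nash equilibria.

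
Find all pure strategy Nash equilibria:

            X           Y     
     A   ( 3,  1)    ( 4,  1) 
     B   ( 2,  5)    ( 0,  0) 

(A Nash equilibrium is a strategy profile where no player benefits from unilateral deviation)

Nash equilibrium: (A, X), (A, Y)

Work:
Best responses:
  P1 vs X: payoffs [3, 2] → best response A (payoff 3)
  P1 vs Y: payoffs [4, 0] → best response A (payoff 4)
  P2 vs A: payoffs [1, 1] → best response X/Y (payoff 1)
  P2 vs B: payoffs [5, 0] → best response X (payoff 5)
Mutual best responses: (A,X), (A,Y) → Nash equilibria.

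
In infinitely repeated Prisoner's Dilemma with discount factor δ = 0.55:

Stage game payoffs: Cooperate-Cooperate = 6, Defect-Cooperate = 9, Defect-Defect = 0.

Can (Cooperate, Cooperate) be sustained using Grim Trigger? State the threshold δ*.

δ* = 0.3333; since δ = 0.55 ≥ 0.3333, cooperation can be sustained

Work:
For Grim Trigger:
Cooperate forever: 6/(1-δ)
Defect then punished: 9 + 0·δ/(1-δ)
Need: 6/(1-δ) ≥ 9 + 0·δ/(1-δ)
Solving: δ ≥ (T-R)/(T-P) = (9-6)/(9-0) = 0.3333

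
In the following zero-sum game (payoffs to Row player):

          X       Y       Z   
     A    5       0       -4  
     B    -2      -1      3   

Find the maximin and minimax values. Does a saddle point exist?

Maximin = -2, Minimax = 0, Saddle: False

Work:
Row minimums: [-4, -2] → maximin = -2
Column maximums: [5, 0, 3] → minimax = 0
No saddle point (maximin ≠ minimax). Mixed strategy needed.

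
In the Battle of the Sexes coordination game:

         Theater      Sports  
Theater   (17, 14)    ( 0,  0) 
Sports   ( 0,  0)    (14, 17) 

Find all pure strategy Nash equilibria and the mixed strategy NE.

Pure NE: (Theater, Theater) and (Sports, Sports); Mixed NE: p = 0.5484, q = 0.4516

Work:
Check pure NE:
(Theater, Theater): (17, 14) - no unilateral deviation beneficial
(Sports, Sports): (14, 17) - no unilateral deviation beneficial
Mixed NE: P1 plays Theater with p = 0.5484, P2 plays Theater with q = 0.4516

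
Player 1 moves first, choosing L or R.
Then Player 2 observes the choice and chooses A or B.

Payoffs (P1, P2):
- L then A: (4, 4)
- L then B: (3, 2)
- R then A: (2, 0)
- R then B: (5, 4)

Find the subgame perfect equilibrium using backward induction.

P1 plays R, P2 plays A after L and B after R; Payoff (5, 4)

Work:
Backward induction:
After L: P2 chooses A → P1 gets 4
After R: P2 chooses B → P1 gets 5
P1 chooses R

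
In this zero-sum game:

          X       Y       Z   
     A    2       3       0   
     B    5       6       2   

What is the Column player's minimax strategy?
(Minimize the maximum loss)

Column should play Z, value = 2

Work:
Column player minimizes Row's maximum payoff:
Column X: max payoff to Row = 5
Column Y: max payoff to Row = 6
Column Z: max payoff to Row = 2
Minimum is 2, achieved by column Z.
Minimax strategy: Z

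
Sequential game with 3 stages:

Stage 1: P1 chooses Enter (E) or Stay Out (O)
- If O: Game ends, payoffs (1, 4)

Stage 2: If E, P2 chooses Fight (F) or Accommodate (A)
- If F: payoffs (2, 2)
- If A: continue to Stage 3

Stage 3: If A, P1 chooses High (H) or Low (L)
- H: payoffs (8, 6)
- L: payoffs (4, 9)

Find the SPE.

SPE: (E, A, H); Outcome (8, 6)

Work:
Stage 3: P1 chooses H (8 vs 4)
Stage 2: P2: F->2, A->6 (anticipating H). Choose A
Stage 1: P1: O->1, E->8 (anticipating A, H). Choose E
SPE path: E -> A -> H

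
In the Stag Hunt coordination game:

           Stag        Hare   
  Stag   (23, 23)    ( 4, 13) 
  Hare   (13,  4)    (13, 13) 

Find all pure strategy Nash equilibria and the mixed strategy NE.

Pure NE: (Stag, Stag) and (Hare, Hare); Mixed NE: p = 0.4737, q = 0.4737

Work:
Check pure NE:
(Stag, Stag): (23, 23) - no unilateral deviation beneficial
(Hare, Hare): (13, 13) - no unilateral deviation beneficial
Mixed NE: P1 plays Stag with p = 0.4737, P2 plays Stag with q = 0.4737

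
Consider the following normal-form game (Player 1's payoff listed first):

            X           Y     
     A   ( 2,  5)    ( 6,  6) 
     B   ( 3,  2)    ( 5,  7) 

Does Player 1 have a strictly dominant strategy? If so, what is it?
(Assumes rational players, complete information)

No strictly dominant strategy exists for Player 1

Work:
A strategy strictly dominates another if it gives a strictly higher payoff against every opponent action. Compare each pair of P1's strategies column-by-column:
  A vs B: [2 vs 3, 6 vs 5] → A does not strictly dominate B (column X: 2 ≤ 3)
  B vs A: [3 vs 2, 5 vs 6] → B does not strictly dominate A (column Y: 5 ≤ 6)
No single strategy strictly dominates all others → no strictly dominant strategy.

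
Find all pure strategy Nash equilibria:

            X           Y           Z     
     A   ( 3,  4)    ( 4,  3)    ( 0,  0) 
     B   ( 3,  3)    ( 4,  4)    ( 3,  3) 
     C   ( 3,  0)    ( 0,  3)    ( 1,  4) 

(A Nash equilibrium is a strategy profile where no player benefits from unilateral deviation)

Nash equilibrium: (A, X), (B, Y)

Work:
Best responses:
  P1 vs X: payoffs [3, 3, 3] → best response A/B/C (payoff 3)
  P1 vs Y: payoffs [4, 4, 0] → best response A/B (payoff 4)
  P1 vs Z: payoffs [0, 3, 1] → best response B (payoff 3)
  P2 vs A: payoffs [4, 3, 0] → best response X (payoff 4)
  P2 vs B: payoffs [3, 4, 3] → best response Y (payoff 4)
  P2 vs C: payoffs [0, 3, 4] → best response Z (payoff 4)
Mutual best responses: (A,X), (B,Y) → Nash equilibria.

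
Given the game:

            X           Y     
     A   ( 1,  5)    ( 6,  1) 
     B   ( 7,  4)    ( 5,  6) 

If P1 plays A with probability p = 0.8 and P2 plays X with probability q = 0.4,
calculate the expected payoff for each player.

E[P1] = 4.36, E[P2] = 3.12

Work:
E[P1] = p·q·π₁(A,X) + p·(1-q)·π₁(A,Y) + (1-p)·q·π₁(B,X) + (1-p)·(1-q)·π₁(B,Y)
= 0.8·0.4·1 + 0.8·0.6·6 + 0.2·0.4·7 + 0.2·0.6·5
= 4.36

E[P2] = 3.12 (similar calculation)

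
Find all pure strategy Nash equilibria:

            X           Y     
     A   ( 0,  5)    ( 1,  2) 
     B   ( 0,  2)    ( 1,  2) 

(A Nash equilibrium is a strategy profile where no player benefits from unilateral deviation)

Nash equilibrium: (A, X), (B, X), (B, Y)

Work:
Best responses:
  P1 vs X: payoffs [0, 0] → best response A/B (payoff 0)
  P1 vs Y: payoffs [1, 1] → best response A/B (payoff 1)
  P2 vs A: payoffs [5, 2] → best response X (payoff 5)
  P2 vs B: payoffs [2, 2] → best response X/Y (payoff 2)
Mutual best responses: (A,X), (B,X), (B,Y) → Nash equilibria.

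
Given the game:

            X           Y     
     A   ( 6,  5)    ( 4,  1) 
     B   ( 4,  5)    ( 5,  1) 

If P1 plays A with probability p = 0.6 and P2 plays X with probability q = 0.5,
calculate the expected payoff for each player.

E[P1] = 4.8, E[P2] = 3.0

Work:
E[P1] = p·q·π₁(A,X) + p·(1-q)·π₁(A,Y) + (1-p)·q·π₁(B,X) + (1-p)·(1-q)·π₁(B,Y)
= 0.6·0.5·6 + 0.6·0.5·4 + 0.4·0.5·4 + 0.4·0.5·5
= 4.8

E[P2] = 3.0 (similar calculation)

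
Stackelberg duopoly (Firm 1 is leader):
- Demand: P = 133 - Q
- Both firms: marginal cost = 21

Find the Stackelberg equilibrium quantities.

q₁* (leader) = 56.0, q₂* (follower) = 28.0

Work:
Follower's reaction: q₂ = (a - c - q₁)/2
Leader substitutes: π₁ = q₁·(a - q₁ - (a-c-q₁)/2 - c)
FOC: q₁* = (133 - 21)/2 = 56.00
Then: q₂* = (133 - 21 - 56.0)/2 = 28.00
Leader has first-mover advantage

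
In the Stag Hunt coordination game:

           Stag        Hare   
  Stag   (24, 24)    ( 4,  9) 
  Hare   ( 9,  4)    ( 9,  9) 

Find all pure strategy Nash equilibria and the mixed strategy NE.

Pure NE: (Stag, Stag) and (Hare, Hare); Mixed NE: p = 0.25, q = 0.25

Work:
Check pure NE:
(Stag, Stag): (24, 24) - no unilateral deviation beneficial
(Hare, Hare): (9, 9) - no unilateral deviation beneficial
Mixed NE: P1 plays Stag with p = 0.25, P2 plays Stag with q = 0.25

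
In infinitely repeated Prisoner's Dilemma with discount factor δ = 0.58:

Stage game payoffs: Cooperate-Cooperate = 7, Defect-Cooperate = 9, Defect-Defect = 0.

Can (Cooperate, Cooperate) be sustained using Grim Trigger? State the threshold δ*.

δ* = 0.2222; since δ = 0.58 ≥ 0.2222, cooperation can be sustained

Work:
For Grim Trigger:
Cooperate forever: 7/(1-δ)
Defect then punished: 9 + 0·δ/(1-δ)
Need: 7/(1-δ) ≥ 9 + 0·δ/(1-δ)
Solving: δ ≥ (T-R)/(T-P) = (9-7)/(9-0) = 0.2222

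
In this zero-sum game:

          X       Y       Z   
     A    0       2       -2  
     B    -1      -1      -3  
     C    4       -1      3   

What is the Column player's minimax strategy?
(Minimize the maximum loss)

Column should play Y, value = 2

Work:
Column player minimizes Row's maximum payoff:
Column X: max payoff to Row = 4
Column Y: max payoff to Row = 2
Column Z: max payoff to Row = 3
Minimum is 2, achieved by column Y.
Minimax strategy: Y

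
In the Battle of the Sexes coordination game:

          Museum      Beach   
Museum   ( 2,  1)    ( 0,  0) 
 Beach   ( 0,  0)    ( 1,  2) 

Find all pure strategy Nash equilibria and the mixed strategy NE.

Pure NE: (Museum, Museum) and (Beach, Beach); Mixed NE: p = 0.6667, q = 0.3333

Work:
Check pure NE:
(Museum, Museum): (2, 1) - no unilateral deviation beneficial
(Beach, Beach): (1, 2) - no unilateral deviation beneficial
Mixed NE: P1 plays Museum with p = 0.6667, P2 plays Museum with q = 0.3333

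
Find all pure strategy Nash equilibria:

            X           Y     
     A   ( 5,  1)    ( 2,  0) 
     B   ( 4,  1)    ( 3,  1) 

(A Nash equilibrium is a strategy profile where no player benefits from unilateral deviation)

Nash equilibrium: (A, X), (B, Y)

Work:
Best responses:
  P1 vs X: payoffs [5, 4] → best response A (payoff 5)
  P1 vs Y: payoffs [2, 3] → best response B (payoff 3)
  P2 vs A: payoffs [1, 0] → best response X (payoff 1)
  P2 vs B: payoffs [1, 1] → best response X/Y (payoff 1)
Mutual best responses: (A,X), (B,Y) → Nash equilibria.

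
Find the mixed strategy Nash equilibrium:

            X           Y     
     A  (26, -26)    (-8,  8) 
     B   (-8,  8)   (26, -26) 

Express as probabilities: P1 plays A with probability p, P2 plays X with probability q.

p = 0.5, q = 0.5

Work:
Find probabilities that make opponent indifferent:
P2 chooses q to make P1 indifferent between A and B
P1 chooses p to make P2 indifferent between X and Y
Mixed NE: P1 plays (A: 0.5, B: 0.5), P2 plays (X: 0.5, Y: 0.5)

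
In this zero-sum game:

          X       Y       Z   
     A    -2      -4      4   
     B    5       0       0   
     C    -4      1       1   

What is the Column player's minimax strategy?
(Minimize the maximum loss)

Column should play Y, value = 1

Work:
Column player minimizes Row's maximum payoff:
Column X: max payoff to Row = 5
Column Y: max payoff to Row = 1
Column Z: max payoff to Row = 4
Minimum is 1, achieved by column Y.
Minimax strategy: Y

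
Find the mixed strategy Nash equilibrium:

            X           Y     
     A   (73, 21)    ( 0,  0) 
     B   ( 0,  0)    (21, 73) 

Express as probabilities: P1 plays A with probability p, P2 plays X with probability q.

p = 0.7766, q = 0.2234

Work:
Find probabilities that make opponent indifferent:
P2 chooses q to make P1 indifferent between A and B
P1 chooses p to make P2 indifferent between X and Y
Mixed NE: P1 plays (A: 0.7766, B: 0.2234), P2 plays (X: 0.2234, Y: 0.7766)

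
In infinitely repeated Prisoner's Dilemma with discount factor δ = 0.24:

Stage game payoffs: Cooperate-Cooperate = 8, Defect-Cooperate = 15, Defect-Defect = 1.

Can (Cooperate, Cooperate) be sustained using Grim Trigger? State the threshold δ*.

δ* = 0.5; since δ = 0.24 < 0.5, cooperation cannot be sustained

Work:
For Grim Trigger:
Cooperate forever: 8/(1-δ)
Defect then punished: 15 + 1·δ/(1-δ)
Need: 8/(1-δ) ≥ 15 + 1·δ/(1-δ)
Solving: δ ≥ (T-R)/(T-P) = (15-8)/(15-1) = 0.5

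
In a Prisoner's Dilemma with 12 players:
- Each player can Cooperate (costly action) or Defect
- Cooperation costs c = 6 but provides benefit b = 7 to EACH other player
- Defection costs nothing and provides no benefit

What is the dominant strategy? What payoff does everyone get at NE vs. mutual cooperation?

Dominant: Defect; NE payoff = 0; Coop payoff = 71

Work:
Defect dominates (saves cost c = 6, benefit to others is external)
NE: All defect → everyone gets 0
If all cooperate: each receives (11)×7 - 6 = 71
Social dilemma: 71 > 0 but NE gives 0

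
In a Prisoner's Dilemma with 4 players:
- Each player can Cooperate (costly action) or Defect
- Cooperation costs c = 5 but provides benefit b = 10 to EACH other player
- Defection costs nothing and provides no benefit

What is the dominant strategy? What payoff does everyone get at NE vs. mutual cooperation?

Dominant: Defect; NE payoff = 0; Coop payoff = 25

Work:
Defect dominates (saves cost c = 5, benefit to others is external)
NE: All defect → everyone gets 0
If all cooperate: each receives (3)×10 - 5 = 25
Social dilemma: 25 > 0 but NE gives 0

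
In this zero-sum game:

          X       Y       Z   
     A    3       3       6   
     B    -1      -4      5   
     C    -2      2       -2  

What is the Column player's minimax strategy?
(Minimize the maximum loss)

Column should play X or Y (all achieve the minimum), value = 3

Work:
Column player minimizes Row's maximum payoff:
Column X: max payoff to Row = 3
Column Y: max payoff to Row = 3
Column Z: max payoff to Row = 6
Minimum is 3, achieved by columns X, Y (tied).
Each of X or Y is a minimax strategy.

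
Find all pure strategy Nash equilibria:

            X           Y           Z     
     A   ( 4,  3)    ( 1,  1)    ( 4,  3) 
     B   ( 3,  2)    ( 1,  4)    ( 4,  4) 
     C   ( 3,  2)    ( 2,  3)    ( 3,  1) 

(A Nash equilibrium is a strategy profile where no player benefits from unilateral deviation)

Nash equilibrium: (A, X), (A, Z), (B, Z), (C, Y)

Work:
Best responses:
  P1 vs X: payoffs [4, 3, 3] → best response A (payoff 4)
  P1 vs Y: payoffs [1, 1, 2] → best response C (payoff 2)
  P1 vs Z: payoffs [4, 4, 3] → best response A/B (payoff 4)
  P2 vs A: payoffs [3, 1, 3] → best response X/Z (payoff 3)
  P2 vs B: payoffs [2, 4, 4] → best response Y/Z (payoff 4)
  P2 vs C: payoffs [2, 3, 1] → best response Y (payoff 3)
Mutual best responses: (A,X), (A,Z), (B,Z), (C,Y) → Nash equilibria.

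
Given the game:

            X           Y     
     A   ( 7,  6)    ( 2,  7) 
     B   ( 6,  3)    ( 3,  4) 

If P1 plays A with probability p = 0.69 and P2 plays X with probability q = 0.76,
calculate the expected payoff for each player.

E[P1] = 5.6388, E[P2] = 5.31

Work:
E[P1] = p·q·π₁(A,X) + p·(1-q)·π₁(A,Y) + (1-p)·q·π₁(B,X) + (1-p)·(1-q)·π₁(B,Y)
= 0.69·0.76·7 + 0.69·0.24·2 + 0.31·0.76·6 + 0.31·0.24·3
= 5.6388

E[P2] = 5.31 (similar calculation)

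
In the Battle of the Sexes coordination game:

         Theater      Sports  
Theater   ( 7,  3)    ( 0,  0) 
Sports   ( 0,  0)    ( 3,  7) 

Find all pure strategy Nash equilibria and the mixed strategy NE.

Pure NE: (Theater, Theater) and (Sports, Sports); Mixed NE: p = 0.7, q = 0.3

Work:
Check pure NE:
(Theater, Theater): (7, 3) - no unilateral deviation beneficial
(Sports, Sports): (3, 7) - no unilateral deviation beneficial
Mixed NE: P1 plays Theater with p = 0.7, P2 plays Theater with q = 0.3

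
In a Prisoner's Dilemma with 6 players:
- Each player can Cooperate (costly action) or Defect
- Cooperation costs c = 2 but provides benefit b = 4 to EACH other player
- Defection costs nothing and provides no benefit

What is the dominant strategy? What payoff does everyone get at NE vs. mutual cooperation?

Dominant: Defect; NE payoff = 0; Coop payoff = 18

Work:
Defect dominates (saves cost c = 2, benefit to others is external)
NE: All defect → everyone gets 0
If all cooperate: each receives (5)×4 - 2 = 18
Social dilemma: 18 > 0 but NE gives 0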